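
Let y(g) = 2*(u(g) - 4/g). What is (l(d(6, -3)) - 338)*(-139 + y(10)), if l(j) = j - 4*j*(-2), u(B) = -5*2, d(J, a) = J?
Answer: 226916/5 ≈ 45383.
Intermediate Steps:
u(B) = -10
l(j) = 9*j (l(j) = j + 8*j = 9*j)
y(g) = -20 - 8/g (y(g) = 2*(-10 - 4/g) = -20 - 8/g)
(l(d(6, -3)) - 338)*(-139 + y(10)) = (9*6 - 338)*(-139 + (-20 - 8/10)) = (54 - 338)*(-139 + (-20 - 8*1/10)) = -284*(-139 + (-20 - 4/5)) = -284*(-139 - 104/5) = -284*(-799/5) = 226916/5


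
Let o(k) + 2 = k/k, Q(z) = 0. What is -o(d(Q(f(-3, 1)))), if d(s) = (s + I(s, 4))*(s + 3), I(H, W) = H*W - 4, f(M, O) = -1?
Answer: 1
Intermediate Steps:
I(H, W) = -4 + H*W
d(s) = (-4 + 5*s)*(3 + s) (d(s) = (s + (-4 + s*4))*(s + 3) = (s + (-4 + 4*s))*(3 + s) = (-4 + 5*s)*(3 + s))
o(k) = -1 (o(k) = -2 + k/k = -2 + 1 = -1)
-o(d(Q(f(-3, 1)))) = -1*(-1) = 1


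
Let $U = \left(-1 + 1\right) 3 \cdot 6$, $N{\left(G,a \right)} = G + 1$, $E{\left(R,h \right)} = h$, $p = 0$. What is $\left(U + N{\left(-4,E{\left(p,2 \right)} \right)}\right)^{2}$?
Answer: $9$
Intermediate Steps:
$N{\left(G,a \right)} = 1 + G$
$U = 0$ ($U = 0 \cdot 3 \cdot 6 = 0 \cdot 6 = 0$)
$\left(U + N{\left(-4,E{\left(p,2 \right)} \right)}\right)^{2} = \left(0 + \left(1 - 4\right)\right)^{2} = \left(0 - 3\right)^{2} = \left(-3\right)^{2} = 9$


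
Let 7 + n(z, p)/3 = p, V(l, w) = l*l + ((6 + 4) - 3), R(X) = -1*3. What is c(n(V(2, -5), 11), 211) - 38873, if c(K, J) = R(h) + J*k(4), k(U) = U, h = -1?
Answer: -38032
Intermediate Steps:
R(X) = -3
V(l, w) = 7 + l**2 (V(l, w) = l**2 + (10 - 3) = l**2 + 7 = 7 + l**2)
n(z, p) = -21 + 3*p
c(K, J) = -3 + 4*J (c(K, J) = -3 + J*4 = -3 + 4*J)
c(n(V(2, -5), 11), 211) - 38873 = (-3 + 4*211) - 38873 = (-3 + 844) - 38873 = 841 - 38873 = -38032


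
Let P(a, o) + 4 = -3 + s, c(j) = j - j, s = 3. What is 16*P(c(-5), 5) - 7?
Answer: -71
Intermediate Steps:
c(j) = 0
P(a, o) = -4 (P(a, o) = -4 + (-3 + 3) = -4 + 0 = -4)
16*P(c(-5), 5) - 7 = 16*(-4) - 7 = -64 - 7 = -71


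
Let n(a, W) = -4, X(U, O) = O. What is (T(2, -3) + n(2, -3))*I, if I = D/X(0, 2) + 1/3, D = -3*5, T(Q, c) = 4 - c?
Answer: -43/2 ≈ -21.500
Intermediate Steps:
D = -15
I = -43/6 (I = -15/2 + 1/3 = -43/6 ≈ -7.1667)
(T(2, -3) + n(2, -3))*I = ((4 - 1*(-3)) - 4)*(-43/6) = ((4 + 3) - 4)*(-43/6) = (7 - 4)*(-43/6) = 3*(-43/6) = -43/2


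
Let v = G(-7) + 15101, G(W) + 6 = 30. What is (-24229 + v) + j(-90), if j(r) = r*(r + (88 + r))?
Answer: -824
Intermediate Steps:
j(r) = r*(88 + 2*r)
G(W) = 24 (G(W) = -6 + 30 = 24)
v = 15125 (v = 24 + 15101 = 15125)
(-24229 + v) + j(-90) = (-24229 + 15125) + 2*(-90)*(44 - 90) = -9104 + 2*(-90)*(-46) = -9104 + 8280 = -824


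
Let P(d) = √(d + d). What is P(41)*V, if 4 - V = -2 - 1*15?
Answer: 21*√82 ≈ 190.16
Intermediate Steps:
P(d) = √2*√d (P(d) = √(2*d) = √2*√d)
V = 21 (V = 4 - (-2 - 1*15) = 4 - (-2 - 15) = 4 - 1*(-17) = 4 + 17 = 21)
P(41)*V = (√2*√41)*21 = √82*21 = 21*√82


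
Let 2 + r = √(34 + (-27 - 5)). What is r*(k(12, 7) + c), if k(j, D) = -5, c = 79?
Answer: -148 + 74*√2 ≈ -43.348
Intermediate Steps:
r = -2 + √2 (r = -2 + √(34 + (-27 - 5)) = -2 + √(34 - 32) = -2 + √2 ≈ -0.58579)
r*(k(12, 7) + c) = (-2 + √2)*(-5 + 79) = (-2 + √2)*74 = -148 + 74*√2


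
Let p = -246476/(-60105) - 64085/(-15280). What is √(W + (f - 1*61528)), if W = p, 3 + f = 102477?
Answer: √86358953773063070655/45920220 ≈ 202.37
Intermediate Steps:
f = 102474 (f = -3 + 102477 = 102474)
p = 1523596441/183680880 (p = -246476*(-1/60105) - 64085*(-1/15280) = 246476/60105 + 12817/3056 = 1523596441/183680880 ≈ 8.2948)
W = 1523596441/183680880 ≈ 8.2948
√(W + (f - 1*61528)) = √(1523596441/183680880 + (102474 - 1*61528)) = √(1523596441/183680880 + (102474 - 61528)) = √(1523596441/183680880 + 40946) = √(7522520908921/183680880) = √86358953773063070655/45920220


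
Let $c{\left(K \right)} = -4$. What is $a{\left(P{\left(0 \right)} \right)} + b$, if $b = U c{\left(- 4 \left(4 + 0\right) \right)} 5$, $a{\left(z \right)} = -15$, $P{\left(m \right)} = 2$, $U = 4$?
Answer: $-95$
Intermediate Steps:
$b = -80$ ($b = 4 \left(-4\right) 5 = \left(-16\right) 5 = -80$)
$a{\left(P{\left(0 \right)} \right)} + b = -15 - 80 = -95$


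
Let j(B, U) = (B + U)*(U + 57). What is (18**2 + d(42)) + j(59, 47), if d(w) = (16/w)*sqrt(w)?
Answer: 11348 + 8*sqrt(42)/21 ≈ 11350.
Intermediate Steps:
d(w) = 16/sqrt(w)
j(B, U) = (57 + U)*(B + U) (j(B, U) = (B + U)*(57 + U) = (57 + U)*(B + U))
(18**2 + d(42)) + j(59, 47) = (18**2 + 16/sqrt(42)) + (47**2 + 57*59 + 57*47 + 59*47) = (324 + 16*(sqrt(42)/42)) + (2209 + 3363 + 2679 + 2773) = (324 + 8*sqrt(42)/21) + 11024 = 11348 + 8*sqrt(42)/21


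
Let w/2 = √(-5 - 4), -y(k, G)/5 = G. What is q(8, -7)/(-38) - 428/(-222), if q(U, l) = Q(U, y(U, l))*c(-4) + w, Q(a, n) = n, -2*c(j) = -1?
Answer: 12379/8436 - 3*I/19 ≈ 1.4674 - 0.15789*I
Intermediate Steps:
y(k, G) = -5*G
w = 6*I (w = 2*√(-5 - 4) = 2*√(-9) = 2*(3*I) = 6*I ≈ 6.0*I)
c(j) = ½ (c(j) = -½*(-1) = ½)
q(U, l) = 6*I - 5*l/2 (q(U, l) = -5*l*(½) + 6*I = -5*l/2 + 6*I = 6*I - 5*l/2)
q(8, -7)/(-38) - 428/(-222) = (6*I - 5/2*(-7))/(-38) - 428/(-222) = (6*I + 35/2)*(-1/38) - 428*(-1/222) = (35/2 + 6*I)*(-1/38) + 214/111 = (-35/76 - 3*I/19) + 214/111 = 12379/8436 - 3*I/19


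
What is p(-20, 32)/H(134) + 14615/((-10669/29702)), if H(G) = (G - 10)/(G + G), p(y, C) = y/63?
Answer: -847801304150/20836557 ≈ -40688.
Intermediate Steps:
p(y, C) = y/63 (p(y, C) = y*(1/63) = y/63)
H(G) = (-10 + G)/(2*G) (H(G) = (-10 + G)/((2*G)) = (-10 + G)*(1/(2*G)) = (-10 + G)/(2*G))
p(-20, 32)/H(134) + 14615/((-10669/29702)) = ((1/63)*(-20))/(((1/2)*(-10 + 134)/134)) + 14615/((-10669/29702)) = -20/(63*((1/2)*(1/134)*124)) + 14615/((-10669*1/29702)) = -20/(63*31/67) + 14615/(-10669/29702) = -20/63*67/31 + 14615*(-29702/10669) = -1340/1953 - 434094730/10669 = -847801304150/20836557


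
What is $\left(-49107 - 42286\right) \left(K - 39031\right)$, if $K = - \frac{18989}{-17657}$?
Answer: $\frac{62983611889554}{17657} \approx 3.5671 \cdot 10^{9}$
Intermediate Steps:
$K = \frac{18989}{17657}$ ($K = \left(-18989\right) \left(- \frac{1}{17657}\right) = \frac{18989}{17657} \approx 1.0754$)
$\left(-49107 - 42286\right) \left(K - 39031\right) = \left(-49107 - 42286\right) \left(\frac{18989}{17657} - 39031\right) = \left(-91393\right) \left(- \frac{689151378}{17657}\right) = \frac{62983611889554}{17657}$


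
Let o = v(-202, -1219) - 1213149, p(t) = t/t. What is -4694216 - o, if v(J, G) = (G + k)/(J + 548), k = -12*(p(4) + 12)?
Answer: -1204447807/346 ≈ -3.4811e+6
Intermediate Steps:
p(t) = 1
k = -156 (k = -12*(1 + 12) = -12*13 = -156)
v(J, G) = (-156 + G)/(548 + J) (v(J, G) = (G - 156)/(J + 548) = (-156 + G)/(548 + J))
o = -419750929/346 (o = (-156 - 1219)/(548 - 202) - 1213149 = -1375/346 - 1213149 = -419750929/346 ≈ -1.2132e+6)
-4694216 - o = -4694216 - 1*(-419750929/346) = -4694216 + 419750929/346 = -1204447807/346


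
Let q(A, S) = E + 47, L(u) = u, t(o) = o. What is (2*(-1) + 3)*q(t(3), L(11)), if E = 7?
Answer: 54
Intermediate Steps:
q(A, S) = 54 (q(A, S) = 7 + 47 = 54)
(2*(-1) + 3)*q(t(3), L(11)) = (2*(-1) + 3)*54 = (-2 + 3)*54 = 1*54 = 54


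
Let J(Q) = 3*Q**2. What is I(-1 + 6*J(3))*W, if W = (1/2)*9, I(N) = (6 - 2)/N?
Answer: 18/161 ≈ 0.11180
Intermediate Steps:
I(N) = 4/N
W = 9/2 (W = ((1/2)*1)*9 = (1/2)*9 = 9/2 ≈ 4.5000)
I(-1 + 6*J(3))*W = (4/(-1 + 6*(3*3**2)))*(9/2) = (4/(-1 + 6*(3*9)))*(9/2) = (4/(-1 + 6*27))*(9/2) = (4/(-1 + 162))*(9/2) = (4/161)*(9/2) = 18/161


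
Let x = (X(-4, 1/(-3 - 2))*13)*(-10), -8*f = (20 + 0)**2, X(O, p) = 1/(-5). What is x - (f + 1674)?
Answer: -1598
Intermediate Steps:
X(O, p) = -1/5
f = -50 (f = -(20 + 0)**2/8 = -1/8*20**2 = -1/8*400 = -50)
x = 26 (x = -1/5*13*(-10) = -13/5*(-10) = 26)
x - (f + 1674) = 26 - (-50 + 1674) = 26 - 1*1624 = 26 - 1624 = -1598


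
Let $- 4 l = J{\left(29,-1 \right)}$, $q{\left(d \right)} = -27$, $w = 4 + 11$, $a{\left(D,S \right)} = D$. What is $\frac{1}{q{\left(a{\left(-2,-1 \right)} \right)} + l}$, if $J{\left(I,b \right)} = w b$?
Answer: $- \frac{4}{93} \approx -0.043011$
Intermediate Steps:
$w = 15$
$J{\left(I,b \right)} = 15 b$
$l = \frac{15}{4}$ ($l = - \frac{15 \left(-1\right)}{4} = \left(- \frac{1}{4}\right) \left(-15\right) = \frac{15}{4} \approx 3.75$)
$\frac{1}{q{\left(a{\left(-2,-1 \right)} \right)} + l} = \frac{1}{-27 + \frac{15}{4}} = \frac{1}{- \frac{93}{4}} = - \frac{4}{93}$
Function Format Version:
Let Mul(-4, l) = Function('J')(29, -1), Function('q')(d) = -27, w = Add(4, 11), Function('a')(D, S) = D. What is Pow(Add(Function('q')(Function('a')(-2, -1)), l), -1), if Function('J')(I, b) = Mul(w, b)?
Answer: Rational(-4, 93) ≈ -0.043011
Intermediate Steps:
w = 15
Function('J')(I, b) = Mul(15, b)
l = Rational(15, 4) (l = Mul(Rational(-1, 4), Mul(15, -1)) = Mul(Rational(-1, 4), -15) = Rational(15, 4) ≈ 3.7500)
Pow(Add(Function('q')(Function('a')(-2, -1)), l), -1) = Pow(Add(-27, Rational(15, 4)), -1) = Pow(Rational(-93, 4), -1) = Rational(-4, 93)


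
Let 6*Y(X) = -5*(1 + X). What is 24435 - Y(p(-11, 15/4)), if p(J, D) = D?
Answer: 586535/24 ≈ 24439.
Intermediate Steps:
Y(X) = -⅚ - 5*X/6 (Y(X) = (-5*(1 + X))/6 = (-5 - 5*X)/6 = -⅚ - 5*X/6)
24435 - Y(p(-11, 15/4)) = 24435 - (-⅚ - 25/(2*4)) = 24435 - (-⅚ - ⅚*15/4) = 24435 - (-⅚ - 25/8) = 24435 - 1*(-95/24) = 24435 + 95/24 = 586535/24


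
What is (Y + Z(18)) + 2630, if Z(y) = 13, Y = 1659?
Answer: 4302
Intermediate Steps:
(Y + Z(18)) + 2630 = (1659 + 13) + 2630 = 1672 + 2630 = 4302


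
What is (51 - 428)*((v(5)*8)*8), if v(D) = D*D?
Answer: -603200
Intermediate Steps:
v(D) = D²
(51 - 428)*((v(5)*8)*8) = (51 - 428)*((5²*8)*8) = -377*25*8*8 = -75400*8 = -377*1600 = -603200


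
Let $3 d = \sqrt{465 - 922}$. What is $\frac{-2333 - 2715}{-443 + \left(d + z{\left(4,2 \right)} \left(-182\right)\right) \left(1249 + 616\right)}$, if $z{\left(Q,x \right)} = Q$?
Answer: $\frac{30852030708}{8301525079973} + \frac{14121780 i \sqrt{457}}{8301525079973} \approx 0.0037164 + 3.6366 \cdot 10^{-5} i$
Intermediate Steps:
$d = \frac{i \sqrt{457}}{3}$ ($d = \frac{\sqrt{465 - 922}}{3} = \frac{\sqrt{-457}}{3} = \frac{i \sqrt{457}}{3} \approx 7.1259 i$)
$\frac{-2333 - 2715}{-443 + \left(d + z{\left(4,2 \right)} \left(-182\right)\right) \left(1249 + 616\right)} = \frac{-2333 - 2715}{-443 + \left(\frac{i \sqrt{457}}{3} + 4 \left(-182\right)\right) \left(1249 + 616\right)} = - \frac{5048}{-443 + \left(\frac{i \sqrt{457}}{3} - 728\right) 1865} = - \frac{5048}{-443 + \left(-728 + \frac{i \sqrt{457}}{3}\right) 1865} = - \frac{5048}{-443 - \left(1357720 - \frac{1865 i \sqrt{457}}{3}\right)} = - \frac{5048}{-1358163 + \frac{1865 i \sqrt{457}}{3}}$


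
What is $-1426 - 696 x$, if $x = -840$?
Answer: $583214$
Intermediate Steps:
$-1426 - 696 x = -1426 - -584640 = -1426 + 584640 = 583214$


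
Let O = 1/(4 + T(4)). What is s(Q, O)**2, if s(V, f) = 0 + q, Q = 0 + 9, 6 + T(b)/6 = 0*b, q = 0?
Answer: 0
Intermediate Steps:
T(b) = -36 (T(b) = -36 + 6*(0*b) = -36 + 6*0 = -36 + 0 = -36)
O = -1/32 (O = 1/(4 - 36) = 1/(-32) = -1/32 ≈ -0.031250)
Q = 9
s(V, f) = 0 (s(V, f) = 0 + 0 = 0)
s(Q, O)**2 = 0**2 = 0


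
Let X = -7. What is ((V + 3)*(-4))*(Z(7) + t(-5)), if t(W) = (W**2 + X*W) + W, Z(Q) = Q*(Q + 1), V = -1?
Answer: -888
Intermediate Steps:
Z(Q) = Q*(1 + Q)
t(W) = W**2 - 6*W (t(W) = (W**2 - 7*W) + W = W**2 - 6*W)
((V + 3)*(-4))*(Z(7) + t(-5)) = ((-1 + 3)*(-4))*(7*(1 + 7) - 5*(-6 - 5)) = (2*(-4))*(7*8 - 5*(-11)) = -8*(56 + 55) = -8*111 = -888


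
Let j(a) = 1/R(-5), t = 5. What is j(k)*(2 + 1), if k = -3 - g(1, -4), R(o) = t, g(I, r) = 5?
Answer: ⅗ ≈ 0.60000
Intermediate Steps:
R(o) = 5
k = -8 (k = -3 - 1*5 = -3 - 5 = -8)
j(a) = ⅕ (j(a) = 1/5 = 1*(⅕) = ⅕)
j(k)*(2 + 1) = (2 + 1)/5 = (⅕)*3 = ⅗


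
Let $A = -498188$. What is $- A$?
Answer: $498188$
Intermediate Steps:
$- A = \left(-1\right) \left(-498188\right) = 498188$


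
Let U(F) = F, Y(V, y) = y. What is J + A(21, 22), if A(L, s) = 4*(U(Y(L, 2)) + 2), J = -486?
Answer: -470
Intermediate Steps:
A(L, s) = 16 (A(L, s) = 4*(2 + 2) = 4*4 = 16)
J + A(21, 22) = -486 + 16 = -470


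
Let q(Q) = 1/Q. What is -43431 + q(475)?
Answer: -20629724/475 ≈ -43431.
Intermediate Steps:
-43431 + q(475) = -43431 + 1/475 = -20629724/475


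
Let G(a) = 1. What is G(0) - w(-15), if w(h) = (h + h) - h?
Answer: 16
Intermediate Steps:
w(h) = h (w(h) = 2*h - h = h)
G(0) - w(-15) = 1 - 1*(-15) = 1 + 15 = 16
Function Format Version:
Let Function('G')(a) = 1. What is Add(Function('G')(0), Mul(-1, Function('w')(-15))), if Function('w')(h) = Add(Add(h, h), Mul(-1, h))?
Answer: 16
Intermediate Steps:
Function('w')(h) = h (Function('w')(h) = Add(Mul(2, h), Mul(-1, h)) = h)
Add(Function('G')(0), Mul(-1, Function('w')(-15))) = Add(1, Mul(-1, -15)) = Add(1, 15) = 16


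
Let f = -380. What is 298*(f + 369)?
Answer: -3278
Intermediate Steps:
298*(f + 369) = 298*(-380 + 369) = 298*(-11) = -3278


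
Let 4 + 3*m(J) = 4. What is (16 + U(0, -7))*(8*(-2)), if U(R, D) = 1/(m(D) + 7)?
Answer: -1808/7 ≈ -258.29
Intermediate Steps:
m(J) = 0 (m(J) = -4/3 + (1/3)*4 = -4/3 + 4/3 = 0)
U(R, D) = 1/7 (U(R, D) = 1/(0 + 7) = 1/7)
(16 + U(0, -7))*(8*(-2)) = (16 + 1/7)*(8*(-2)) = (113/7)*(-16) = -1808/7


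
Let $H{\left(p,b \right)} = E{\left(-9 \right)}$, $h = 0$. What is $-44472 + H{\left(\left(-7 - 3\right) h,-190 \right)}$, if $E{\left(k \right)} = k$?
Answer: $-44481$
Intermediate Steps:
$H{\left(p,b \right)} = -9$
$-44472 + H{\left(\left(-7 - 3\right) h,-190 \right)} = -44472 - 9 = -44481$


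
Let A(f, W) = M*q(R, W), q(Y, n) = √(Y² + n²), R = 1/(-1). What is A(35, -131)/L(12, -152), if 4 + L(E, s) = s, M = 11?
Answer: -11*√17162/156 ≈ -9.2374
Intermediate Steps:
L(E, s) = -4 + s
R = -1
A(f, W) = 11*√(1 + W²) (A(f, W) = 11*√((-1)² + W²) = 11*√(1 + W²))
A(35, -131)/L(12, -152) = (11*√(1 + (-131)²))/(-4 - 152) = (11*√(1 + 17161))/(-156) = (11*√17162)*(-1/156) = -11*√17162/156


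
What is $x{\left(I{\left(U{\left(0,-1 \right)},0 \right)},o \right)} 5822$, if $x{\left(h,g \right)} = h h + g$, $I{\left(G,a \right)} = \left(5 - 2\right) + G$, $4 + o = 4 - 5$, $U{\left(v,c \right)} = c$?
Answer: $-5822$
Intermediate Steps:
$o = -5$ ($o = -4 + \left(4 - 5\right) = -4 - 1 = -5$)
$I{\left(G,a \right)} = 3 + G$
$x{\left(h,g \right)} = g + h^{2}$ ($x{\left(h,g \right)} = h^{2} + g = g + h^{2}$)
$x{\left(I{\left(U{\left(0,-1 \right)},0 \right)},o \right)} 5822 = \left(-5 + \left(3 - 1\right)^{2}\right) 5822 = \left(-5 + 2^{2}\right) 5822 = \left(-5 + 4\right) 5822 = \left(-1\right) 5822 = -5822$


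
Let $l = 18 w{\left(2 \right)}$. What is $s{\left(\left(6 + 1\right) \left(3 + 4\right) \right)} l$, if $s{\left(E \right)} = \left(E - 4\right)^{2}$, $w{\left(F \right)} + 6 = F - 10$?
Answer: $-510300$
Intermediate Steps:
$w{\left(F \right)} = -16 + F$ ($w{\left(F \right)} = -6 + \left(F - 10\right) = -6 + \left(-10 + F\right) = -16 + F$)
$s{\left(E \right)} = \left(-4 + E\right)^{2}$
$l = -252$ ($l = 18 \left(-16 + 2\right) = 18 \left(-14\right) = -252$)
$s{\left(\left(6 + 1\right) \left(3 + 4\right) \right)} l = \left(-4 + \left(6 + 1\right) \left(3 + 4\right)\right)^{2} \left(-252\right) = \left(-4 + 7 \cdot 7\right)^{2} \left(-252\right) = \left(-4 + 49\right)^{2} \left(-252\right) = 45^{2} \left(-252\right) = 2025 \left(-252\right) = -510300$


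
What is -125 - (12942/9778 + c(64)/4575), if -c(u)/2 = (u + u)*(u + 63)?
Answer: -2666550532/22367175 ≈ -119.22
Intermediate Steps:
c(u) = -4*u*(63 + u) (c(u) = -2*(u + u)*(u + 63) = -2*2*u*(63 + u) = -4*u*(63 + u))
-125 - (12942/9778 + c(64)/4575) = -125 - (12942/9778 - 4*64*(63 + 64)/4575) = -125 - (12942*(1/9778) - 4*64*127*(1/4575)) = -125 - (6471/4889 - 32512*1/4575) = -125 - (6471/4889 - 32512/4575) = -125 - 1*(-129346343/22367175) = -125 + 129346343/22367175 = -2666550532/22367175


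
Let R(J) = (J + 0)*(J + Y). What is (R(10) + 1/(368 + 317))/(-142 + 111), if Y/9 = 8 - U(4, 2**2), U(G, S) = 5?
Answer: -253451/21235 ≈ -11.936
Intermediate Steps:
Y = 27 (Y = 9*(8 - 1*5) = 9*(8 - 5) = 9*3 = 27)
R(J) = J*(27 + J) (R(J) = (J + 0)*(J + 27) = J*(27 + J))
(R(10) + 1/(368 + 317))/(-142 + 111) = (10*(27 + 10) + 1/(368 + 317))/(-142 + 111) = (10*37 + 1/685)/(-31) = (370 + 1/685)*(-1/31) = (253451/685)*(-1/31) = -253451/21235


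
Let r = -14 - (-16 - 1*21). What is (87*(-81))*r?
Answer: -162081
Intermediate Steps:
r = 23 (r = -14 - (-16 - 21) = -14 - 1*(-37) = -14 + 37 = 23)
(87*(-81))*r = (87*(-81))*23 = -7047*23 = -162081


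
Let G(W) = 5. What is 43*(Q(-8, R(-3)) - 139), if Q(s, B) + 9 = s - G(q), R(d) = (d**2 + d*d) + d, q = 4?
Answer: -6923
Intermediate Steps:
R(d) = d + 2*d**2 (R(d) = (d**2 + d**2) + d = 2*d**2 + d = d + 2*d**2)
Q(s, B) = -14 + s (Q(s, B) = -9 + (s - 1*5) = -9 + (s - 5) = -9 + (-5 + s) = -14 + s)
43*(Q(-8, R(-3)) - 139) = 43*((-14 - 8) - 139) = 43*(-22 - 139) = 43*(-161) = -6923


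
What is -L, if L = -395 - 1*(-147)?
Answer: 248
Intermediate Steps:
L = -248 (L = -395 + 147 = -248)
-L = -1*(-248) = 248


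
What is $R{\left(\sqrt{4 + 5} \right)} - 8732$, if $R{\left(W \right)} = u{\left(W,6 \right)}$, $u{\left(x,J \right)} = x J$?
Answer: $-8714$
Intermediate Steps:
$u{\left(x,J \right)} = J x$
$R{\left(W \right)} = 6 W$
$R{\left(\sqrt{4 + 5} \right)} - 8732 = 6 \sqrt{4 + 5} - 8732 = 6 \sqrt{9} - 8732 = 6 \cdot 3 - 8732 = 18 - 8732 = -8714$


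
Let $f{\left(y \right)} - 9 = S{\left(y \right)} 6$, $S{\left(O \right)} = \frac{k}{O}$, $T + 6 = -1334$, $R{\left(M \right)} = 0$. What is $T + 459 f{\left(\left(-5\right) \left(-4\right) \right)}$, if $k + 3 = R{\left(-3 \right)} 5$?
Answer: $\frac{23779}{10} \approx 2377.9$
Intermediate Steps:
$T = -1340$ ($T = -6 - 1334 = -1340$)
$k = -3$ ($k = -3 + 0 \cdot 5 = -3 + 0 = -3$)
$S{\left(O \right)} = - \frac{3}{O}$
$f{\left(y \right)} = 9 - \frac{18}{y}$ ($f{\left(y \right)} = 9 + - \frac{3}{y} 6 = 9 - \frac{18}{y}$)
$T + 459 f{\left(\left(-5\right) \left(-4\right) \right)} = -1340 + 459 \left(9 - \frac{18}{\left(-5\right) \left(-4\right)}\right) = -1340 + 459 \left(9 - \frac{18}{20}\right) = -1340 + 459 \left(9 - \frac{9}{10}\right) = -1340 + 459 \cdot \frac{81}{10} = -1340 + \frac{37179}{10} = \frac{23779}{10}$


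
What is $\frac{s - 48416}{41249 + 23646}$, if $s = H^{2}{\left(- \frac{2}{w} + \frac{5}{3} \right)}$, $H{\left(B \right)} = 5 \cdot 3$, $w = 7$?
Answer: $- \frac{48191}{64895} \approx -0.7426$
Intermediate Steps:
$H{\left(B \right)} = 15$
$s = 225$ ($s = 15^{2} = 225$)
$\frac{s - 48416}{41249 + 23646} = \frac{225 - 48416}{41249 + 23646} = - \frac{48191}{64895}$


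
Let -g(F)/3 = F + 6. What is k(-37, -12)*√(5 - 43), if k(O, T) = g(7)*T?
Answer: 468*I*√38 ≈ 2884.9*I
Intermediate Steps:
g(F) = -18 - 3*F (g(F) = -3*(F + 6) = -3*(6 + F) = -18 - 3*F)
k(O, T) = -39*T (k(O, T) = (-18 - 3*7)*T = (-18 - 21)*T = -39*T)
k(-37, -12)*√(5 - 43) = (-39*(-12))*√(5 - 43) = 468*√(-38) = 468*(I*√38) = 468*I*√38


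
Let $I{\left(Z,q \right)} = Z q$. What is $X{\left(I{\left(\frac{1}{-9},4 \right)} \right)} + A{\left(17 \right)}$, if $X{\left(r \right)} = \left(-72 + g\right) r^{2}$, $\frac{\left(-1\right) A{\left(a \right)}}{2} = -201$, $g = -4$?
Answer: $\frac{31346}{81} \approx 386.99$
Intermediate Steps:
$A{\left(a \right)} = 402$ ($A{\left(a \right)} = \left(-2\right) \left(-201\right) = 402$)
$X{\left(r \right)} = - 76 r^{2}$ ($X{\left(r \right)} = \left(-72 - 4\right) r^{2} = - 76 r^{2}$)
$X{\left(I{\left(\frac{1}{-9},4 \right)} \right)} + A{\left(17 \right)} = - 76 \left(\frac{1}{-9} \cdot 4\right)^{2} + 402 = - 76 \left(\left(- \frac{1}{9}\right) 4\right)^{2} + 402 = - 76 \left(- \frac{4}{9}\right)^{2} + 402 = \left(-76\right) \frac{16}{81} + 402 = - \frac{1216}{81} + 402 = \frac{31346}{81}$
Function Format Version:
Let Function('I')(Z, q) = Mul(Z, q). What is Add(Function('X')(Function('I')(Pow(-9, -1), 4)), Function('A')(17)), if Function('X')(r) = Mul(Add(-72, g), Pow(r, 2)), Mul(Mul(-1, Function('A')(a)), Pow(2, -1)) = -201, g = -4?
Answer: Rational(31346, 81) ≈ 386.99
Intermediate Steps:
Function('A')(a) = 402 (Function('A')(a) = Mul(-2, -201) = 402)
Function('X')(r) = Mul(-76, Pow(r, 2)) (Function('X')(r) = Mul(Add(-72, -4), Pow(r, 2)) = Mul(-76, Pow(r, 2)))
Add(Function('X')(Function('I')(Pow(-9, -1), 4)), Function('A')(17)) = Add(Mul(-76, Pow(Mul(Pow(-9, -1), 4), 2)), 402) = Add(Mul(-76, Pow(Mul(Rational(-1, 9), 4), 2)), 402) = Add(Mul(-76, Pow(Rational(-4, 9), 2)), 402) = Add(Mul(-76, Rational(16, 81)), 402) = Add(Rational(-1216, 81), 402) = Rational(31346, 81)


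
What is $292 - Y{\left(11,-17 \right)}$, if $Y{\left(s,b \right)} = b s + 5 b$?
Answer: $564$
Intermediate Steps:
$Y{\left(s,b \right)} = 5 b + b s$
$292 - Y{\left(11,-17 \right)} = 292 - - 17 \left(5 + 11\right) = 292 - \left(-17\right) 16 = 292 - -272 = 292 + 272 = 564$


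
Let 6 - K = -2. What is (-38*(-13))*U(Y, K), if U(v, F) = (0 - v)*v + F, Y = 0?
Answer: 3952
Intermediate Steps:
K = 8 (K = 6 - 1*(-2) = 6 + 2 = 8)
U(v, F) = F - v² (U(v, F) = (-v)*v + F = -v² + F = F - v²)
(-38*(-13))*U(Y, K) = (-38*(-13))*(8 - 1*0²) = 494*(8 - 1*0) = 494*(8 + 0) = 494*8 = 3952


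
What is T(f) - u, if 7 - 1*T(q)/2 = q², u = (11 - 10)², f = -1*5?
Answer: -37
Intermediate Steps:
f = -5
u = 1 (u = 1² = 1)
T(q) = 14 - 2*q²
T(f) - u = (14 - 2*(-5)²) - 1*1 = (14 - 2*25) - 1 = (14 - 50) - 1 = -36 - 1 = -37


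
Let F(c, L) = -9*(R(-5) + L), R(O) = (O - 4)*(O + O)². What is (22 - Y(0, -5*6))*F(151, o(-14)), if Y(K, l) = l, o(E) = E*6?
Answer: 460512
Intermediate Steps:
o(E) = 6*E
R(O) = 4*O²*(-4 + O) (R(O) = (-4 + O)*(2*O)² = (-4 + O)*(4*O²) = 4*O²*(-4 + O))
F(c, L) = 8100 - 9*L (F(c, L) = -9*(4*(-5)²*(-4 - 5) + L) = -9*(4*25*(-9) + L) = -9*(-900 + L) = 8100 - 9*L)
(22 - Y(0, -5*6))*F(151, o(-14)) = (22 - (-5)*6)*(8100 - 54*(-14)) = (22 - 1*(-30))*(8100 - 9*(-84)) = (22 + 30)*(8100 + 756) = 52*8856 = 460512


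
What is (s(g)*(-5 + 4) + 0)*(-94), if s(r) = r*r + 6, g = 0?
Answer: 564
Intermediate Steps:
s(r) = 6 + r² (s(r) = r² + 6 = 6 + r²)
(s(g)*(-5 + 4) + 0)*(-94) = ((6 + 0²)*(-5 + 4) + 0)*(-94) = ((6 + 0)*(-1) + 0)*(-94) = (6*(-1) + 0)*(-94) = (-6 + 0)*(-94) = -6*(-94) = 564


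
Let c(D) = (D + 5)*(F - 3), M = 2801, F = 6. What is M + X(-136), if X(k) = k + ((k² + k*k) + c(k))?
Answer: 39264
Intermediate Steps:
c(D) = 15 + 3*D (c(D) = (D + 5)*(6 - 3) = (5 + D)*3 = 15 + 3*D)
X(k) = 15 + 2*k² + 4*k (X(k) = k + ((k² + k*k) + (15 + 3*k)) = k + ((k² + k²) + (15 + 3*k)) = k + (2*k² + (15 + 3*k)) = k + (15 + 2*k² + 3*k) = 15 + 2*k² + 4*k)
M + X(-136) = 2801 + (15 + 2*(-136)² + 4*(-136)) = 2801 + (15 + 2*18496 - 544) = 2801 + (15 + 36992 - 544) = 2801 + 36463 = 39264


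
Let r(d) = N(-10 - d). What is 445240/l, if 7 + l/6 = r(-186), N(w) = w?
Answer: 222620/507 ≈ 439.09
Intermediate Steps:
r(d) = -10 - d
l = 1014 (l = -42 + 6*(-10 - 1*(-186)) = -42 + 6*(-10 + 186) = -42 + 6*176 = -42 + 1056 = 1014)
445240/l = 445240/1014 = 445240*(1/1014) = 222620/507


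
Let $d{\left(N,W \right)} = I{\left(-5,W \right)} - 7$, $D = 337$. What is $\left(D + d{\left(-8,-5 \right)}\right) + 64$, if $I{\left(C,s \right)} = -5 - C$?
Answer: $394$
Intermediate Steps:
$d{\left(N,W \right)} = -7$ ($d{\left(N,W \right)} = \left(-5 - -5\right) - 7 = \left(-5 + 5\right) - 7 = 0 - 7 = -7$)
$\left(D + d{\left(-8,-5 \right)}\right) + 64 = \left(337 - 7\right) + 64 = 330 + 64 = 394$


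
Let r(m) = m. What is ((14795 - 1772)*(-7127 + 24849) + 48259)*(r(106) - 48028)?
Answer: -11062403854530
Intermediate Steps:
((14795 - 1772)*(-7127 + 24849) + 48259)*(r(106) - 48028) = ((14795 - 1772)*(-7127 + 24849) + 48259)*(106 - 48028) = (13023*17722 + 48259)*(-47922) = (230793606 + 48259)*(-47922) = 230841865*(-47922) = -11062403854530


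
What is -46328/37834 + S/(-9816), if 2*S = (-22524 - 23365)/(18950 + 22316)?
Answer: -18765078488155/15325306996704 ≈ -1.2245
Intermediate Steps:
S = -45889/82532 (S = ((-22524 - 23365)/(18950 + 22316))/2 = (-45889/41266)/2 = (-45889*1/41266)/2 = (½)*(-45889/41266) = -45889/82532 ≈ -0.55602)
-46328/37834 + S/(-9816) = -46328/37834 - 45889/82532/(-9816) = -46328*1/37834 - 45889/82532*(-1/9816) = -23164/18917 + 45889/810134112 = -18765078488155/15325306996704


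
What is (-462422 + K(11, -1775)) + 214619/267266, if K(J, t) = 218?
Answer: -123531199645/267266 ≈ -4.6220e+5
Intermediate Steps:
(-462422 + K(11, -1775)) + 214619/267266 = (-462422 + 218) + 214619/267266 = -462204 + 214619*(1/267266) = -462204 + 214619/267266 = -123531199645/267266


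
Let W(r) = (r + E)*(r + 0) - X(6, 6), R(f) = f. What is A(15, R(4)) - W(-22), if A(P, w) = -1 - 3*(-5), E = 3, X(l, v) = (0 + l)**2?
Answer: -368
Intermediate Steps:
X(l, v) = l**2
A(P, w) = 14 (A(P, w) = -1 + 15 = 14)
W(r) = -36 + r*(3 + r) (W(r) = (r + 3)*(r + 0) - 1*6**2 = (3 + r)*r - 1*36 = r*(3 + r) - 36 = -36 + r*(3 + r))
A(15, R(4)) - W(-22) = 14 - (-36 + (-22)**2 + 3*(-22)) = 14 - (-36 + 484 - 66) = 14 - 1*382 = 14 - 382 = -368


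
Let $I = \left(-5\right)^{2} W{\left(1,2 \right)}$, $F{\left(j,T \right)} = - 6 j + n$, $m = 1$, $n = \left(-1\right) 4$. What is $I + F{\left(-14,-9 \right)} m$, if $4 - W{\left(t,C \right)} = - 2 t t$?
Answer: $230$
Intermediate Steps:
$n = -4$
$W{\left(t,C \right)} = 4 + 2 t^{2}$ ($W{\left(t,C \right)} = 4 - - 2 t t = 4 - - 2 t^{2} = 4 + 2 t^{2}$)
$F{\left(j,T \right)} = -4 - 6 j$ ($F{\left(j,T \right)} = - 6 j - 4 = -4 - 6 j$)
$I = 150$ ($I = \left(-5\right)^{2} \left(4 + 2 \cdot 1^{2}\right) = 25 \left(4 + 2 \cdot 1\right) = 25 \left(4 + 2\right) = 25 \cdot 6 = 150$)
$I + F{\left(-14,-9 \right)} m = 150 + \left(-4 - -84\right) 1 = 150 + \left(-4 + 84\right) 1 = 150 + 80 \cdot 1 = 150 + 80 = 230$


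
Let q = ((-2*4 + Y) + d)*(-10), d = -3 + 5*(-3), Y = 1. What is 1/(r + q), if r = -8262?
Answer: -1/8012 ≈ -0.00012481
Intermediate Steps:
d = -18 (d = -3 - 15 = -18)
q = 250 (q = ((-2*4 + 1) - 18)*(-10) = ((-8 + 1) - 18)*(-10) = (-7 - 18)*(-10) = -25*(-10) = 250)
1/(r + q) = 1/(-8262 + 250) = 1/(-8012) = -1/8012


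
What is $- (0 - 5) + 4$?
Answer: $9$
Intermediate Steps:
$- (0 - 5) + 4 = \left(-1\right) \left(-5\right) + 4 = 5 + 4 = 9$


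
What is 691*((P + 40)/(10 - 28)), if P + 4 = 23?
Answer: -40769/18 ≈ -2264.9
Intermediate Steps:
P = 19 (P = -4 + 23 = 19)
691*((P + 40)/(10 - 28)) = 691*((19 + 40)/(10 - 28)) = 691*(59/(-18)) = 691*(59*(-1/18)) = 691*(-59/18) = -40769/18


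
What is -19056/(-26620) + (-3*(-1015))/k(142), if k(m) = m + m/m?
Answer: 1904157/86515 ≈ 22.010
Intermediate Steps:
k(m) = 1 + m (k(m) = m + 1 = 1 + m)
-19056/(-26620) + (-3*(-1015))/k(142) = -19056/(-26620) + (-3*(-1015))/(1 + 142) = -19056*(-1/26620) + 3045/143 = 4764/6655 + 3045*(1/143) = 4764/6655 + 3045/143 = 1904157/86515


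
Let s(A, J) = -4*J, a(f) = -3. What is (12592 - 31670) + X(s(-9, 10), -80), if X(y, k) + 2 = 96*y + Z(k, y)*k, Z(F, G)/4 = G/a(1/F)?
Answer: -81560/3 ≈ -27187.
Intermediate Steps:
Z(F, G) = -4*G/3 (Z(F, G) = 4*(G/(-3)) = 4*(G*(-⅓)) = 4*(-G/3) = -4*G/3)
X(y, k) = -2 + 96*y - 4*k*y/3 (X(y, k) = -2 + (96*y + (-4*y/3)*k) = -2 + (96*y - 4*k*y/3) = -2 + 96*y - 4*k*y/3)
(12592 - 31670) + X(s(-9, 10), -80) = (12592 - 31670) + (-2 + 96*(-4*10) - 4/3*(-80)*(-4*10)) = -19078 + (-2 + 96*(-40) - 4/3*(-80)*(-40)) = -19078 + (-2 - 3840 - 12800/3) = -19078 - 24326/3 = -81560/3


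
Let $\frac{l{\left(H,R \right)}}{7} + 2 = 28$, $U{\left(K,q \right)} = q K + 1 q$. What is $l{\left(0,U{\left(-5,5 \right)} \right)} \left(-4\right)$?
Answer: $-728$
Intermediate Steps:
$U{\left(K,q \right)} = q + K q$ ($U{\left(K,q \right)} = K q + q = q + K q$)
$l{\left(H,R \right)} = 182$ ($l{\left(H,R \right)} = -14 + 7 \cdot 28 = -14 + 196 = 182$)
$l{\left(0,U{\left(-5,5 \right)} \right)} \left(-4\right) = 182 \left(-4\right) = -728$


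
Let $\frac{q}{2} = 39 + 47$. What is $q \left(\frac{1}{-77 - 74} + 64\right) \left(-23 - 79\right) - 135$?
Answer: $- \frac{169548057}{151} \approx -1.1228 \cdot 10^{6}$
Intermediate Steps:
$q = 172$ ($q = 2 \left(39 + 47\right) = 2 \cdot 86 = 172$)
$q \left(\frac{1}{-77 - 74} + 64\right) \left(-23 - 79\right) - 135 = 172 \left(\frac{1}{-77 - 74} + 64\right) \left(-23 - 79\right) - 135 = 172 \left(\frac{1}{-151} + 64\right) \left(-102\right) - 135 = 172 \left(- \frac{1}{151} + 64\right) \left(-102\right) - 135 = 172 \cdot \frac{9663}{151} \left(-102\right) - 135 = 172 \left(- \frac{985626}{151}\right) - 135 = - \frac{169527672}{151} - 135 = - \frac{169548057}{151}$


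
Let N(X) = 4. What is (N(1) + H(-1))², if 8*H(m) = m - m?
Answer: 16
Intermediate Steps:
H(m) = 0 (H(m) = (m - m)/8 = (⅛)*0 = 0)
(N(1) + H(-1))² = (4 + 0)² = 4² = 16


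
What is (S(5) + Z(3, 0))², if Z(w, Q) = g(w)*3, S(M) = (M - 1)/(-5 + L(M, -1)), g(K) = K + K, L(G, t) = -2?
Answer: 14884/49 ≈ 303.75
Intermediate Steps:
g(K) = 2*K
S(M) = ⅐ - M/7 (S(M) = (M - 1)/(-5 - 2) = (-1 + M)/(-7) = (-1 + M)*(-⅐) = ⅐ - M/7)
Z(w, Q) = 6*w (Z(w, Q) = (2*w)*3 = 6*w)
(S(5) + Z(3, 0))² = ((⅐ - ⅐*5) + 6*3)² = ((⅐ - 5/7) + 18)² = (-4/7 + 18)² = (122/7)² = 14884/49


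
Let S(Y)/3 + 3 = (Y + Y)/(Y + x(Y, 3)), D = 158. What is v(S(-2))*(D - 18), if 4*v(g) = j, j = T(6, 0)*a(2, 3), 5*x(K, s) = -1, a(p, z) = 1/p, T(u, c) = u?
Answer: 105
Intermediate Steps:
x(K, s) = -⅕ (x(K, s) = (⅕)*(-1) = -⅕)
S(Y) = -9 + 6*Y/(-⅕ + Y) (S(Y) = -9 + 3*((Y + Y)/(Y - ⅕)) = -9 + 3*((2*Y)/(-⅕ + Y)) = -9 + 3*(2*Y/(-⅕ + Y)) = -9 + 6*Y/(-⅕ + Y))
j = 3 (j = 6/2 = 6*(½) = 3)
v(g) = ¾ (v(g) = (¼)*3 = ¾)
v(S(-2))*(D - 18) = 3*(158 - 18)/4 = (¾)*140 = 105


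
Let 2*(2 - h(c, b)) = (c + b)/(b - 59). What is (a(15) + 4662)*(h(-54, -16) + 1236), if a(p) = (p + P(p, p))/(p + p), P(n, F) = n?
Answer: 86559269/15 ≈ 5.7706e+6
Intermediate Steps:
a(p) = 1 (a(p) = (p + p)/(p + p) = (2*p)/((2*p)) = (2*p)*(1/(2*p)) = 1)
h(c, b) = 2 - (b + c)/(2*(-59 + b)) (h(c, b) = 2 - (c + b)/(2*(b - 59)) = 2 - (b + c)/(2*(-59 + b)))
(a(15) + 4662)*(h(-54, -16) + 1236) = (1 + 4662)*((-236 - 1*(-54) + 3*(-16))/(2*(-59 - 16)) + 1236) = 4663*((1/2)*(-236 + 54 - 48)/(-75) + 1236) = 4663*((1/2)*(-1/75)*(-230) + 1236) = 4663*(23/15 + 1236) = 4663*(18563/15) = 86559269/15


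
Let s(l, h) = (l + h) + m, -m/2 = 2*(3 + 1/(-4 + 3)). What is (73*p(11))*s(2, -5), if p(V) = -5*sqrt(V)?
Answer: 4015*sqrt(11) ≈ 13316.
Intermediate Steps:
m = -8 (m = -4*(3 + 1/(-4 + 3)) = -4*(3 + 1/(-1)) = -4*(3 - 1) = -4*2 = -2*4 = -8)
s(l, h) = -8 + h + l (s(l, h) = (l + h) - 8 = (h + l) - 8 = -8 + h + l)
(73*p(11))*s(2, -5) = (73*(-5*sqrt(11)))*(-8 - 5 + 2) = -365*sqrt(11)*(-11) = 4015*sqrt(11)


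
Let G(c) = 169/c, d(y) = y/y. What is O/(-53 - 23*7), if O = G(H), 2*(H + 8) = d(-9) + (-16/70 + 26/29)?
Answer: 13195/119733 ≈ 0.11020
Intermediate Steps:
d(y) = 1
H = -14547/2030 (H = -8 + (1 + (-16/70 + 26/29))/2 = -8 + (1 + (-16*1/70 + 26*(1/29)))/2 = -8 + (1 + (-8/35 + 26/29))/2 = -8 + (1 + 678/1015)/2 = -8 + (½)*(1693/1015) = -8 + 1693/2030 = -14547/2030 ≈ -7.1660)
O = -26390/1119 (O = 169/(-14547/2030) = 169*(-2030/14547) = -26390/1119 ≈ -23.584)
O/(-53 - 23*7) = -26390/(1119*(-53 - 23*7)) = -26390/(1119*(-53 - 161)) = -26390/1119/(-214) = -26390/1119*(-1/214) = 13195/119733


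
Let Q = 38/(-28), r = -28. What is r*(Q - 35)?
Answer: 1018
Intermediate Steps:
Q = -19/14 (Q = 38*(-1/28) = -19/14 ≈ -1.3571)
r*(Q - 35) = -28*(-19/14 - 35) = -28*(-509/14) = 1018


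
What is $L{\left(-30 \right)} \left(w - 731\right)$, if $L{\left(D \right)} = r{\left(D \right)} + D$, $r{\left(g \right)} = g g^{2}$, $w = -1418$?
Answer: $58087470$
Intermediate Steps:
$r{\left(g \right)} = g^{3}$
$L{\left(D \right)} = D + D^{3}$ ($L{\left(D \right)} = D^{3} + D = D + D^{3}$)
$L{\left(-30 \right)} \left(w - 731\right) = \left(-30 + \left(-30\right)^{3}\right) \left(-1418 - 731\right) = \left(-30 - 27000\right) \left(-2149\right) = \left(-27030\right) \left(-2149\right) = 58087470$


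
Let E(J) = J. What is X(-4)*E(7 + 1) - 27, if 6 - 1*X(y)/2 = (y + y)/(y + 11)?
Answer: 611/7 ≈ 87.286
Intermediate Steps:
X(y) = 12 - 4*y/(11 + y) (X(y) = 12 - 2*(y + y)/(y + 11) = 12 - 2*2*y/(11 + y) = 12 - 4*y/(11 + y))
X(-4)*E(7 + 1) - 27 = (4*(33 + 2*(-4))/(11 - 4))*(7 + 1) - 27 = (4*(33 - 8)/7)*8 - 27 = (4*(1/7)*25)*8 - 27 = (100/7)*8 - 27 = 800/7 - 27 = 611/7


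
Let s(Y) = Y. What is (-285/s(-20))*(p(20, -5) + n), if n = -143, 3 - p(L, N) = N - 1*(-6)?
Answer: -8037/4 ≈ -2009.3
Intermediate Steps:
p(L, N) = -3 - N (p(L, N) = 3 - (N - 1*(-6)) = 3 - (N + 6) = 3 - (6 + N) = 3 + (-6 - N) = -3 - N)
(-285/s(-20))*(p(20, -5) + n) = (-285/(-20))*((-3 - 1*(-5)) - 143) = (-285*(-1/20))*((-3 + 5) - 143) = 57*(2 - 143)/4 = (57/4)*(-141) = -8037/4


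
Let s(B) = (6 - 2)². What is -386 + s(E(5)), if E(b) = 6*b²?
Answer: -370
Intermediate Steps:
s(B) = 16 (s(B) = 4² = 16)
-386 + s(E(5)) = -386 + 16 = -370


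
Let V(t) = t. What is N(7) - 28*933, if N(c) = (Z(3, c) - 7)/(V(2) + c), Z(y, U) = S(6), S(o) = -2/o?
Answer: -705370/27 ≈ -26125.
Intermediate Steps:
Z(y, U) = -⅓ (Z(y, U) = -2/6 = -2*⅙ = -⅓)
N(c) = -22/(3*(2 + c)) (N(c) = (-⅓ - 7)/(2 + c) = -22/(3*(2 + c)))
N(7) - 28*933 = -22/(6 + 3*7) - 28*933 = -22/(6 + 21) - 26124 = -22/27 - 26124 = -705370/27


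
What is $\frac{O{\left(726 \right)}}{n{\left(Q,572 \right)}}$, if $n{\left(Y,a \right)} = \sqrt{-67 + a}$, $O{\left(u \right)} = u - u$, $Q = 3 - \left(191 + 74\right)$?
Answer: $0$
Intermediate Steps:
$Q = -262$ ($Q = 3 - 265 = -262$)
$O{\left(u \right)} = 0$
$\frac{O{\left(726 \right)}}{n{\left(Q,572 \right)}} = \frac{0}{\sqrt{-67 + 572}} = \frac{0}{\sqrt{505}} = 0 \frac{\sqrt{505}}{505} = 0$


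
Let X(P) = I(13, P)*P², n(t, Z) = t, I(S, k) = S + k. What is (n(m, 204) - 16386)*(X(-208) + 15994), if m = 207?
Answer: 136235042994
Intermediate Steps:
X(P) = P²*(13 + P) (X(P) = (13 + P)*P² = P²*(13 + P))
(n(m, 204) - 16386)*(X(-208) + 15994) = (207 - 16386)*((-208)²*(13 - 208) + 15994) = -16179*(43264*(-195) + 15994) = -16179*(-8436480 + 15994) = -16179*(-8420486) = 136235042994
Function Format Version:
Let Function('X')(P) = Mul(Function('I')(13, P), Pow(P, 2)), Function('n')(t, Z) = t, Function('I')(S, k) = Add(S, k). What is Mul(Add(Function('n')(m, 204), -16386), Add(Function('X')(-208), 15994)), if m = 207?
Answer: 136235042994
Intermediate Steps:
Function('X')(P) = Mul(Pow(P, 2), Add(13, P)) (Function('X')(P) = Mul(Add(13, P), Pow(P, 2)) = Mul(Pow(P, 2), Add(13, P)))
Mul(Add(Function('n')(m, 204), -16386), Add(Function('X')(-208), 15994)) = Mul(Add(207, -16386), Add(Mul(Pow(-208, 2), Add(13, -208)), 15994)) = Mul(-16179, Add(Mul(43264, -195), 15994)) = Mul(-16179, Add(-8436480, 15994)) = Mul(-16179, -8420486) = 136235042994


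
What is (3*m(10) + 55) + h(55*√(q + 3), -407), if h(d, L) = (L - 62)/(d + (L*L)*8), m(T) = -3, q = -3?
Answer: 60958363/1325192 ≈ 46.000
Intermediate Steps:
h(d, L) = (-62 + L)/(d + 8*L²) (h(d, L) = (-62 + L)/(d + L²*8) = (-62 + L)/(d + 8*L²))
(3*m(10) + 55) + h(55*√(q + 3), -407) = (3*(-3) + 55) + (-62 - 407)/(55*√(-3 + 3) + 8*(-407)²) = (-9 + 55) - 469/(55*√0 + 8*165649) = 46 - 469/(55*0 + 1325192) = 46 - 469/(0 + 1325192) = 46 - 469/1325192 = 60958363/1325192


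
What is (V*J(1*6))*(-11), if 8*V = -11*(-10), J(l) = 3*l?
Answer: -5445/2 ≈ -2722.5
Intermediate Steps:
V = 55/4 (V = (-11*(-10))/8 = (⅛)*110 = 55/4 ≈ 13.750)
(V*J(1*6))*(-11) = (55*(3*(1*6))/4)*(-11) = (55*(3*6)/4)*(-11) = ((55/4)*18)*(-11) = (495/2)*(-11) = -5445/2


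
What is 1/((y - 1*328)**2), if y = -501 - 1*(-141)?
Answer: 1/473344 ≈ 2.1126e-6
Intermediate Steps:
y = -360 (y = -501 + 141 = -360)
1/((y - 1*328)**2) = 1/((-360 - 1*328)**2) = 1/((-360 - 328)**2) = 1/((-688)**2) = 1/473344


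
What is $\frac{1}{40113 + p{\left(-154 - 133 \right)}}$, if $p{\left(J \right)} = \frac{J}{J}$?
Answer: $\frac{1}{40114} \approx 2.4929 \cdot 10^{-5}$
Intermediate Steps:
$p{\left(J \right)} = 1$
$\frac{1}{40113 + p{\left(-154 - 133 \right)}} = \frac{1}{40113 + 1} = \frac{1}{40114}$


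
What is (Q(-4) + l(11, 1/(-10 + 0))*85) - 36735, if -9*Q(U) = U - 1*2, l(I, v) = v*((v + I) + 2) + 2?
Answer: -2200439/60 ≈ -36674.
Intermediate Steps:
l(I, v) = 2 + v*(2 + I + v) (l(I, v) = v*((I + v) + 2) + 2 = v*(2 + I + v) + 2 = 2 + v*(2 + I + v))
Q(U) = 2/9 - U/9 (Q(U) = -(U - 1*2)/9 = -(U - 2)/9 = -(-2 + U)/9 = 2/9 - U/9)
(Q(-4) + l(11, 1/(-10 + 0))*85) - 36735 = ((2/9 - 1/9*(-4)) + (2 + (1/(-10 + 0))**2 + 2/(-10 + 0) + 11/(-10 + 0))*85) - 36735 = ((2/9 + 4/9) + (2 + (1/(-10))**2 + 2/(-10) + 11/(-10))*85) - 36735 = (2/3 + (2 + (-1/10)**2 + 2*(-1/10) + 11*(-1/10))*85) - 36735 = (2/3 + (2 + 1/100 - 1/5 - 11/10)*85) - 36735 = (2/3 + (71/100)*85) - 36735 = (2/3 + 1207/20) - 36735 = 3661/60 - 36735 = -2200439/60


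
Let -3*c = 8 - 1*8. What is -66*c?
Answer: 0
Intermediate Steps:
c = 0 (c = -(8 - 1*8)/3 = -(8 - 8)/3 = -⅓*0 = 0)
-66*c = -66*0 = 0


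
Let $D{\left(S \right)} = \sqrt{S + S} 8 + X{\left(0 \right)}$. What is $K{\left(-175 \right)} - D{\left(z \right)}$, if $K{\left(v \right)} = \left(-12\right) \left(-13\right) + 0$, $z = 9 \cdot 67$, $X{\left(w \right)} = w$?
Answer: $156 - 24 \sqrt{134} \approx -121.82$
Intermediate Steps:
$z = 603$
$K{\left(v \right)} = 156$ ($K{\left(v \right)} = 156 + 0 = 156$)
$D{\left(S \right)} = 8 \sqrt{2} \sqrt{S}$ ($D{\left(S \right)} = \sqrt{S + S} 8 + 0 = \sqrt{2 S} 8 + 0 = \sqrt{2} \sqrt{S} 8 + 0 = 8 \sqrt{2} \sqrt{S} + 0 = 8 \sqrt{2} \sqrt{S}$)
$K{\left(-175 \right)} - D{\left(z \right)} = 156 - 8 \sqrt{2} \sqrt{603} = 156 - 8 \sqrt{2} \cdot 3 \sqrt{67} = 156 - 24 \sqrt{134}$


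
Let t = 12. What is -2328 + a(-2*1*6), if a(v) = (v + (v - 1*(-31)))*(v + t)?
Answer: -2328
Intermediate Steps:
a(v) = (12 + v)*(31 + 2*v) (a(v) = (v + (v - 1*(-31)))*(v + 12) = (v + (v + 31))*(12 + v) = (v + (31 + v))*(12 + v) = (31 + 2*v)*(12 + v) = (12 + v)*(31 + 2*v))
-2328 + a(-2*1*6) = -2328 + (372 + 2*(-2*1*6)**2 + 55*(-2*1*6)) = -2328 + (372 + 2*(-2*6)**2 + 55*(-2*6)) = -2328 + (372 + 2*(-12)**2 + 55*(-12)) = -2328 + (372 + 2*144 - 660) = -2328 + (372 + 288 - 660) = -2328 + 0 = -2328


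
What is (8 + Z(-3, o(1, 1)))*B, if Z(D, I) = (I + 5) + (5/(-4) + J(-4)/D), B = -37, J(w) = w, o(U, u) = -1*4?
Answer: -4033/12 ≈ -336.08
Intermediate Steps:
o(U, u) = -4
Z(D, I) = 15/4 + I - 4/D (Z(D, I) = (I + 5) + (5/(-4) - 4/D) = (5 + I) + (5*(-¼) - 4/D) = (5 + I) + (-5/4 - 4/D) = 15/4 + I - 4/D)
(8 + Z(-3, o(1, 1)))*B = (8 + (15/4 - 4 - 4/(-3)))*(-37) = (8 + (15/4 - 4 - 4*(-⅓)))*(-37) = (8 + (15/4 - 4 + 4/3))*(-37) = (8 + 13/12)*(-37) = (109/12)*(-37) = -4033/12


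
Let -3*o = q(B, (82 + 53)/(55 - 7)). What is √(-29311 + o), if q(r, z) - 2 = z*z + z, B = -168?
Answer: I*√67542315/48 ≈ 171.22*I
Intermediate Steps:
q(r, z) = 2 + z + z² (q(r, z) = 2 + (z*z + z) = 2 + (z² + z) = 2 + (z + z²) = 2 + z + z²)
o = -3257/768 (o = -(2 + (82 + 53)/(55 - 7) + ((82 + 53)/(55 - 7))²)/3 = -(2 + 135/48 + (135/48)²)/3 = -(2 + 135*(1/48) + (135*(1/48))²)/3 = -(2 + 45/16 + (45/16)²)/3 = -(2 + 45/16 + 2025/256)/3 = -⅓*3257/256 = -3257/768 ≈ -4.2409)
√(-29311 + o) = √(-29311 - 3257/768) = √(-22514105/768) = I*√67542315/48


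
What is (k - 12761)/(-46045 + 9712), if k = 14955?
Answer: -2194/36333 ≈ -0.060386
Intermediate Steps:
(k - 12761)/(-46045 + 9712) = (14955 - 12761)/(-46045 + 9712) = 2194/(-36333) = 2194*(-1/36333) = -2194/36333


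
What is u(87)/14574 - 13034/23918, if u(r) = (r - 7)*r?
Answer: -1957353/29048411 ≈ -0.067382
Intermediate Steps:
u(r) = r*(-7 + r) (u(r) = (-7 + r)*r = r*(-7 + r))
u(87)/14574 - 13034/23918 = (87*(-7 + 87))/14574 - 13034/23918 = (87*80)*(1/14574) - 13034*1/23918 = 6960*(1/14574) - 6517/11959 = 1160/2429 - 6517/11959 = -1957353/29048411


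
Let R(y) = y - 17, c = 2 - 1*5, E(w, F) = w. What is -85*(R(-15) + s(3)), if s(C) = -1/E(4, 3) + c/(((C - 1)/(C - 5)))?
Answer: 9945/4 ≈ 2486.3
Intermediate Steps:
c = -3 (c = 2 - 5 = -3)
s(C) = -¼ - 3*(-5 + C)/(-1 + C) (s(C) = -1/4 - 3*(C - 5)/(C - 1) = -1*¼ - 3*(-5 + C)/(-1 + C) = -¼ - 3*(-5 + C)/(-1 + C))
R(y) = -17 + y
-85*(R(-15) + s(3)) = -85*((-17 - 15) + (61 - 13*3)/(4*(-1 + 3))) = -85*(-32 + (¼)*(61 - 39)/2) = -85*(-32 + (¼)*(½)*22) = -85*(-32 + 11/4) = -85*(-117/4) = 9945/4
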